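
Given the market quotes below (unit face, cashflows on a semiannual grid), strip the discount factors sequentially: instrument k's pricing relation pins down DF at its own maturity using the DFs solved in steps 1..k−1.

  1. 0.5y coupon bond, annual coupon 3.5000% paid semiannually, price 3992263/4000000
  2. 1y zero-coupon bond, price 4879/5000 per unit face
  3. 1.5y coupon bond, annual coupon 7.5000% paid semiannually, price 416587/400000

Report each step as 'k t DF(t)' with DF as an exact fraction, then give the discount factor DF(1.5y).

step 1 [0.5y] bond c/2=7/400: DF=(3992263/4000000 − 7/400·(0))/(1+7/400) = 9809/10000 ≈ 0.980900
step 2 [1y] zero: DF = P = 4879/5000 ≈ 0.975800
step 3 [1.5y] bond c/2=3/80: DF=(416587/400000 − 3/80·(0.980900+0.975800))/(1+3/80) = 9331/10000 ≈ 0.933100

1 1/2 9809/10000
2 1 4879/5000
3 3/2 9331/10000
DF(1.5y) = 9331/10000 ≈ 0.933100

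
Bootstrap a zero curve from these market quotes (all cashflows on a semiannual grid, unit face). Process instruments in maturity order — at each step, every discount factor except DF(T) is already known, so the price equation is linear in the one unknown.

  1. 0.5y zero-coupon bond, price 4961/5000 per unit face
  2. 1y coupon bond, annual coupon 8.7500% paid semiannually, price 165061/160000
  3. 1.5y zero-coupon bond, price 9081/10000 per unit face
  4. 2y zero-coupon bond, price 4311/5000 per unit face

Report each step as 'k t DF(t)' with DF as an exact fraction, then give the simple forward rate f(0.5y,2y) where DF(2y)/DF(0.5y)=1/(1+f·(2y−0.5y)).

1 1/2 4961/5000
2 1 2367/2500
3 3/2 9081/10000
4 2 4311/5000
f(0.5y,2y) = ((4961/5000)/(4311/5000) − 1)/(3/2) = 1300/12933 ≈ 10.0518%

step 1 [0.5y] zero: DF = P = 4961/5000 ≈ 0.992200
step 2 [1y] bond c/2=7/160: DF=(165061/160000 − 7/160·(0.992200))/(1+7/160) = 2367/2500 ≈ 0.946800
step 3 [1.5y] zero: DF = P = 9081/10000 ≈ 0.908100
step 4 [2y] zero: DF = P = 4311/5000 ≈ 0.862200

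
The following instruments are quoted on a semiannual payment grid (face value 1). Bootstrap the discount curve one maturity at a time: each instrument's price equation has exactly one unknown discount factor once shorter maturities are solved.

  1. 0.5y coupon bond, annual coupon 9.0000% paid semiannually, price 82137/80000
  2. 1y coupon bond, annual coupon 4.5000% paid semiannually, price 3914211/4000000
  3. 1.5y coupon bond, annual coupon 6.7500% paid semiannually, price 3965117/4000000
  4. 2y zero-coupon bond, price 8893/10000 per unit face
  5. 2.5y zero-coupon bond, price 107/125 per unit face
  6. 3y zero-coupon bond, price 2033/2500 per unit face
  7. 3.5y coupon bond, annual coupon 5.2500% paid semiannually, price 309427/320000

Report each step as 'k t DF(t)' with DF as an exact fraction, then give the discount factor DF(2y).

1 1/2 393/400
2 1 4677/5000
3 3/2 8963/10000
4 2 8893/10000
5 5/2 107/125
6 3 2033/2500
7 7/2 503/625
DF(2y) = 8893/10000 ≈ 0.889300

step 1 [0.5y] bond c/2=9/200: DF=(82137/80000 − 9/200·(0))/(1+9/200) = 393/400 ≈ 0.982500
step 2 [1y] bond c/2=9/400: DF=(3914211/4000000 − 9/400·(0.982500))/(1+9/400) = 4677/5000 ≈ 0.935400
step 3 [1.5y] bond c/2=27/800: DF=(3965117/4000000 − 27/800·(0.982500+0.935400))/(1+27/800) = 8963/10000 ≈ 0.896300
step 4 [2y] zero: DF = P = 8893/10000 ≈ 0.889300
step 5 [2.5y] zero: DF = P = 107/125 ≈ 0.856000
step 6 [3y] zero: DF = P = 2033/2500 ≈ 0.813200
step 7 [3.5y] bond c/2=21/800: DF=(309427/320000 − 21/800·(0.982500+0.935400+0.896300+0.889300+0.856000+0.813200))/(1+21/800) = 503/625 ≈ 0.804800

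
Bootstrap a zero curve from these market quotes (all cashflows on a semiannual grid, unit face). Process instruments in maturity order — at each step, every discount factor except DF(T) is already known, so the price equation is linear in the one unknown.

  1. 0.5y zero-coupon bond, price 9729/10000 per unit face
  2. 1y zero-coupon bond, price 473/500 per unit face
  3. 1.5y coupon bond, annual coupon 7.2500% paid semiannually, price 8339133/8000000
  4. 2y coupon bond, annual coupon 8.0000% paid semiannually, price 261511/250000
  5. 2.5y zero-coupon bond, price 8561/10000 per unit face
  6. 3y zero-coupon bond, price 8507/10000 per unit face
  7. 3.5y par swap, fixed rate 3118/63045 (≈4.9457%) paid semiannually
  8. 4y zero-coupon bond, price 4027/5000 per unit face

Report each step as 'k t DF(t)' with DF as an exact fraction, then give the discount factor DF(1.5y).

step 1 [0.5y] zero: DF = P = 9729/10000 ≈ 0.972900
step 2 [1y] zero: DF = P = 473/500 ≈ 0.946000
step 3 [1.5y] bond c/2=29/800: DF=(8339133/8000000 − 29/800·(0.972900+0.946000))/(1+29/800) = 2347/2500 ≈ 0.938800
step 4 [2y] bond c/2=1/25: DF=(261511/250000 − 1/25·(0.972900+0.946000+0.938800))/(1+1/25) = 8959/10000 ≈ 0.895900
step 5 [2.5y] zero: DF = P = 8561/10000 ≈ 0.856100
step 6 [3y] zero: DF = P = 8507/10000 ≈ 0.850700
step 7 [3.5y] swap r/2=1559/63045: DF=(1 − 1559/63045·(0.972900+0.946000+0.938800+0.895900+0.856100+0.850700))/(1+1559/63045) = 8441/10000 ≈ 0.844100
step 8 [4y] zero: DF = P = 4027/5000 ≈ 0.805400

1 1/2 9729/10000
2 1 473/500
3 3/2 2347/2500
4 2 8959/10000
5 5/2 8561/10000
6 3 8507/10000
7 7/2 8441/10000
8 4 4027/5000
DF(1.5y) = 2347/2500 ≈ 0.938800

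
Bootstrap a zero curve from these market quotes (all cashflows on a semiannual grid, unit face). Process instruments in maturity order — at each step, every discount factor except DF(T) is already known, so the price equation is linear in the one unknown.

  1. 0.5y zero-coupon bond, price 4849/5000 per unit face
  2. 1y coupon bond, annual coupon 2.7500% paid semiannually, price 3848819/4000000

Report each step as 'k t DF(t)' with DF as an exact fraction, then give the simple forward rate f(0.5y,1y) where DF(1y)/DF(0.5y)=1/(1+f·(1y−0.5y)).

1 1/2 4849/5000
2 1 117/125
f(0.5y,1y) = ((4849/5000)/(117/125) − 1)/(1/2) = 13/180 ≈ 7.2222%

step 1 [0.5y] zero: DF = P = 4849/5000 ≈ 0.969800
step 2 [1y] bond c/2=11/800: DF=(3848819/4000000 − 11/800·(0.969800))/(1+11/800) = 117/125 ≈ 0.936000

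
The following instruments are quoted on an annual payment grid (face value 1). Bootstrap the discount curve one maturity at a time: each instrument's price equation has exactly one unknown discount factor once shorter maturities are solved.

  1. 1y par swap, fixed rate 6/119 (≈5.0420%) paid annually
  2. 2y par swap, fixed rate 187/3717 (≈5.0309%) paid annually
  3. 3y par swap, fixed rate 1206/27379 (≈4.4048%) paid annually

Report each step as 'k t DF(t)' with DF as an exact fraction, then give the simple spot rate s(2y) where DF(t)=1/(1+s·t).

1 1 119/125
2 2 1813/2000
3 3 4397/5000
s(2y) = (1/(1813/2000) − 1)/(2) = 187/3626 ≈ 5.1572%

step 1 [1y] swap r/1=6/119: DF=(1 − 6/119·(0))/(1+6/119) = 119/125 ≈ 0.952000
step 2 [2y] swap r/1=187/3717: DF=(1 − 187/3717·(0.952000))/(1+187/3717) = 1813/2000 ≈ 0.906500
step 3 [3y] swap r/1=1206/27379: DF=(1 − 1206/27379·(0.952000+0.906500))/(1+1206/27379) = 4397/5000 ≈ 0.879400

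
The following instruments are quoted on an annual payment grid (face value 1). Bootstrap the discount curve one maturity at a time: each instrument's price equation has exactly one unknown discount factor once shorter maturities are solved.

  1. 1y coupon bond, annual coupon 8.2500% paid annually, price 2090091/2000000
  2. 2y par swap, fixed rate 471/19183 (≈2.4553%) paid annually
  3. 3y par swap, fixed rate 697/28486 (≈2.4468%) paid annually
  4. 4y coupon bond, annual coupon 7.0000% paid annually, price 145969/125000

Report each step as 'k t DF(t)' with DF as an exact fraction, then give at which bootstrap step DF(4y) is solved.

1 1 4827/5000
2 2 9529/10000
3 3 9303/10000
4 4 181/200
DF(4y) is solved at step 4

step 1 [1y] bond c/1=33/400: DF=(2090091/2000000 − 33/400·(0))/(1+33/400) = 4827/5000 ≈ 0.965400
step 2 [2y] swap r/1=471/19183: DF=(1 − 471/19183·(0.965400))/(1+471/19183) = 9529/10000 ≈ 0.952900
step 3 [3y] swap r/1=697/28486: DF=(1 − 697/28486·(0.965400+0.952900))/(1+697/28486) = 9303/10000 ≈ 0.930300
step 4 [4y] bond c/1=7/100: DF=(145969/125000 − 7/100·(0.965400+0.952900+0.930300))/(1+7/100) = 181/200 ≈ 0.905000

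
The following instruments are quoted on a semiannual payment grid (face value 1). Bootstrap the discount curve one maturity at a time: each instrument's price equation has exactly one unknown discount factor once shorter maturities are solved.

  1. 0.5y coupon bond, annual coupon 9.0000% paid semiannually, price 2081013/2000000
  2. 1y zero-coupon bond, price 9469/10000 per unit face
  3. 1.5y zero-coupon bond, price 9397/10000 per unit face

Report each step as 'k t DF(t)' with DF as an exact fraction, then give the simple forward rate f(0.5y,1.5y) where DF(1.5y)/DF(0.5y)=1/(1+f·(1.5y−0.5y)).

step 1 [0.5y] bond c/2=9/200: DF=(2081013/2000000 − 9/200·(0))/(1+9/200) = 9957/10000 ≈ 0.995700
step 2 [1y] zero: DF = P = 9469/10000 ≈ 0.946900
step 3 [1.5y] zero: DF = P = 9397/10000 ≈ 0.939700

1 1/2 9957/10000
2 1 9469/10000
3 3/2 9397/10000
f(0.5y,1.5y) = ((9957/10000)/(9397/10000) − 1)/(1) = 560/9397 ≈ 5.9593%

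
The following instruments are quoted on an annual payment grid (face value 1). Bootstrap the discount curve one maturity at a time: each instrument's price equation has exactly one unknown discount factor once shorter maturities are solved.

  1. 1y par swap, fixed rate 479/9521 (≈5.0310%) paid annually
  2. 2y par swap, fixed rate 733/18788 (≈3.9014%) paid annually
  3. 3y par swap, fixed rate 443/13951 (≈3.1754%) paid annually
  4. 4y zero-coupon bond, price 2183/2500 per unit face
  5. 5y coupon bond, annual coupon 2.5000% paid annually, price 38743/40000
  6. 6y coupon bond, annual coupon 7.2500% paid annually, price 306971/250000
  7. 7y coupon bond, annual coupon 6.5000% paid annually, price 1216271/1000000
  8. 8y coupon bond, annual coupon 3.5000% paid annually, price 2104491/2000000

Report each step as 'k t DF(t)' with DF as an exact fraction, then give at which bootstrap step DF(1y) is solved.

1 1 9521/10000
2 2 9267/10000
3 3 4557/5000
4 4 2183/2500
5 5 2139/2500
6 6 4197/5000
7 7 163/200
8 8 8079/10000
DF(1y) is solved at step 1

step 1 [1y] swap r/1=479/9521: DF=(1 − 479/9521·(0))/(1+479/9521) = 9521/10000 ≈ 0.952100
step 2 [2y] swap r/1=733/18788: DF=(1 − 733/18788·(0.952100))/(1+733/18788) = 9267/10000 ≈ 0.926700
step 3 [3y] swap r/1=443/13951: DF=(1 − 443/13951·(0.952100+0.926700))/(1+443/13951) = 4557/5000 ≈ 0.911400
step 4 [4y] zero: DF = P = 2183/2500 ≈ 0.873200
step 5 [5y] bond c/1=1/40: DF=(38743/40000 − 1/40·(0.952100+0.926700+0.911400+0.873200))/(1+1/40) = 2139/2500 ≈ 0.855600
step 6 [6y] bond c/1=29/400: DF=(306971/250000 − 29/400·(0.952100+0.926700+0.911400+0.873200+0.855600))/(1+29/400) = 4197/5000 ≈ 0.839400
step 7 [7y] bond c/1=13/200: DF=(1216271/1000000 − 13/200·(0.952100+0.926700+0.911400+0.873200+0.855600+0.839400))/(1+13/200) = 163/200 ≈ 0.815000
step 8 [8y] bond c/1=7/200: DF=(2104491/2000000 − 7/200·(0.952100+0.926700+0.911400+0.873200+0.855600+0.839400+0.815000))/(1+7/200) = 8079/10000 ≈ 0.807900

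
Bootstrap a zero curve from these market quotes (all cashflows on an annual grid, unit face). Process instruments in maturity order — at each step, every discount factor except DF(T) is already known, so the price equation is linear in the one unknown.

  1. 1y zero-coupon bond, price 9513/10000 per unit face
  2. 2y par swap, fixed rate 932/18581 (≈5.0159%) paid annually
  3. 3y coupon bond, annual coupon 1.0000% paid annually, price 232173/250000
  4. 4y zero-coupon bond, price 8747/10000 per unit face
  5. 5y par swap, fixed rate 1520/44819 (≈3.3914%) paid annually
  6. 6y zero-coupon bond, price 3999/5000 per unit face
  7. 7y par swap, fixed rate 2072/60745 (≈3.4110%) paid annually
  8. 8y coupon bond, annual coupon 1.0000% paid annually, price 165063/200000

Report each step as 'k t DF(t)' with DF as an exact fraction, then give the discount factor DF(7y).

1 1 9513/10000
2 2 2267/2500
3 3 9011/10000
4 4 8747/10000
5 5 106/125
6 6 3999/5000
7 7 991/1250
8 8 757/1000
DF(7y) = 991/1250 ≈ 0.792800

step 1 [1y] zero: DF = P = 9513/10000 ≈ 0.951300
step 2 [2y] swap r/1=932/18581: DF=(1 − 932/18581·(0.951300))/(1+932/18581) = 2267/2500 ≈ 0.906800
step 3 [3y] bond c/1=1/100: DF=(232173/250000 − 1/100·(0.951300+0.906800))/(1+1/100) = 9011/10000 ≈ 0.901100
step 4 [4y] zero: DF = P = 8747/10000 ≈ 0.874700
step 5 [5y] swap r/1=1520/44819: DF=(1 − 1520/44819·(0.951300+0.906800+0.901100+0.874700))/(1+1520/44819) = 106/125 ≈ 0.848000
step 6 [6y] zero: DF = P = 3999/5000 ≈ 0.799800
step 7 [7y] swap r/1=2072/60745: DF=(1 − 2072/60745·(0.951300+0.906800+0.901100+0.874700+0.848000+0.799800))/(1+2072/60745) = 991/1250 ≈ 0.792800
step 8 [8y] bond c/1=1/100: DF=(165063/200000 − 1/100·(0.951300+0.906800+0.901100+0.874700+0.848000+0.799800+0.792800))/(1+1/100) = 757/1000 ≈ 0.757000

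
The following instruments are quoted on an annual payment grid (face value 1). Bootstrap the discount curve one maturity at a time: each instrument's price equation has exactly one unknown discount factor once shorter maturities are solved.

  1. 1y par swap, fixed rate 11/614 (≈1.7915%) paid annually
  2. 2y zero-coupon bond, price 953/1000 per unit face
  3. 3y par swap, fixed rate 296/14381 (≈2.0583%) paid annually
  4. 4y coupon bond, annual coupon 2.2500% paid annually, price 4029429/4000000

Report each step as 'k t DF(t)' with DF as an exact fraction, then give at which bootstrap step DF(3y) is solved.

1 1 614/625
2 2 953/1000
3 3 588/625
4 4 9219/10000
DF(3y) is solved at step 3

step 1 [1y] swap r/1=11/614: DF=(1 − 11/614·(0))/(1+11/614) = 614/625 ≈ 0.982400
step 2 [2y] zero: DF = P = 953/1000 ≈ 0.953000
step 3 [3y] swap r/1=296/14381: DF=(1 − 296/14381·(0.982400+0.953000))/(1+296/14381) = 588/625 ≈ 0.940800
step 4 [4y] bond c/1=9/400: DF=(4029429/4000000 − 9/400·(0.982400+0.953000+0.940800))/(1+9/400) = 9219/10000 ≈ 0.921900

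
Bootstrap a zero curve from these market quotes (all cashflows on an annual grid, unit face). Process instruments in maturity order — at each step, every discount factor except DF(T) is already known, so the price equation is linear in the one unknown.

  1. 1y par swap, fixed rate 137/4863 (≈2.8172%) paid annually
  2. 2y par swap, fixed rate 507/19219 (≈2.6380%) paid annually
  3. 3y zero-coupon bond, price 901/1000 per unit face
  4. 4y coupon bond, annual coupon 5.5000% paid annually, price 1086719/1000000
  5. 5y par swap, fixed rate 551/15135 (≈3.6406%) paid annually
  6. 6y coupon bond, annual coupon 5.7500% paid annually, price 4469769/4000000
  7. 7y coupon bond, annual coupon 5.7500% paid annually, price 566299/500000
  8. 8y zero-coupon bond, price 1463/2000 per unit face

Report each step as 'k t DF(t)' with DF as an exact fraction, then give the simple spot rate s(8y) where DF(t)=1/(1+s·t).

1 1 4863/5000
2 2 9493/10000
3 3 901/1000
4 4 8829/10000
5 5 8347/10000
6 6 4049/5000
7 7 7801/10000
8 8 1463/2000
s(8y) = (1/(1463/2000) − 1)/(8) = 537/11704 ≈ 4.5882%

step 1 [1y] swap r/1=137/4863: DF=(1 − 137/4863·(0))/(1+137/4863) = 4863/5000 ≈ 0.972600
step 2 [2y] swap r/1=507/19219: DF=(1 − 507/19219·(0.972600))/(1+507/19219) = 9493/10000 ≈ 0.949300
step 3 [3y] zero: DF = P = 901/1000 ≈ 0.901000
step 4 [4y] bond c/1=11/200: DF=(1086719/1000000 − 11/200·(0.972600+0.949300+0.901000))/(1+11/200) = 8829/10000 ≈ 0.882900
step 5 [5y] swap r/1=551/15135: DF=(1 − 551/15135·(0.972600+0.949300+0.901000+0.882900))/(1+551/15135) = 8347/10000 ≈ 0.834700
step 6 [6y] bond c/1=23/400: DF=(4469769/4000000 − 23/400·(0.972600+0.949300+0.901000+0.882900+0.834700))/(1+23/400) = 4049/5000 ≈ 0.809800
step 7 [7y] bond c/1=23/400: DF=(566299/500000 − 23/400·(0.972600+0.949300+0.901000+0.882900+0.834700+0.809800))/(1+23/400) = 7801/10000 ≈ 0.780100
step 8 [8y] zero: DF = P = 1463/2000 ≈ 0.731500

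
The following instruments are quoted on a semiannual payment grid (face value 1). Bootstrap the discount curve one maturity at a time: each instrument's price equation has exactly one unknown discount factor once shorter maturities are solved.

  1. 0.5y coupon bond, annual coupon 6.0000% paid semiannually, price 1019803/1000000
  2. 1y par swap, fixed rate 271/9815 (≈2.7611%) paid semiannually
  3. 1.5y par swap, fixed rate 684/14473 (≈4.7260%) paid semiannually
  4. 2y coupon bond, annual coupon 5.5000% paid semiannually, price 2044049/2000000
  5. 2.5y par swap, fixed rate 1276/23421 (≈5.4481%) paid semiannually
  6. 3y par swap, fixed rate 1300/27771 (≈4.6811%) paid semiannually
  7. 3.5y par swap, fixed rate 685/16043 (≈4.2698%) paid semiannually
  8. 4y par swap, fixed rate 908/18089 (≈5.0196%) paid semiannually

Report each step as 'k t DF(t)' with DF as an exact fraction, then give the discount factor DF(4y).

1 1/2 9901/10000
2 1 9729/10000
3 3/2 2329/2500
4 2 2293/2500
5 5/2 2181/2500
6 3 87/100
7 7/2 863/1000
8 4 1023/1250
DF(4y) = 1023/1250 ≈ 0.818400

step 1 [0.5y] bond c/2=3/100: DF=(1019803/1000000 − 3/100·(0))/(1+3/100) = 9901/10000 ≈ 0.990100
step 2 [1y] swap r/2=271/19630: DF=(1 − 271/19630·(0.990100))/(1+271/19630) = 9729/10000 ≈ 0.972900
step 3 [1.5y] swap r/2=342/14473: DF=(1 − 342/14473·(0.990100+0.972900))/(1+342/14473) = 2329/2500 ≈ 0.931600
step 4 [2y] bond c/2=11/400: DF=(2044049/2000000 − 11/400·(0.990100+0.972900+0.931600))/(1+11/400) = 2293/2500 ≈ 0.917200
step 5 [2.5y] swap r/2=638/23421: DF=(1 − 638/23421·(0.990100+0.972900+0.931600+0.917200))/(1+638/23421) = 2181/2500 ≈ 0.872400
step 6 [3y] swap r/2=650/27771: DF=(1 − 650/27771·(0.990100+0.972900+0.931600+0.917200+0.872400))/(1+650/27771) = 87/100 ≈ 0.870000
step 7 [3.5y] swap r/2=685/32086: DF=(1 − 685/32086·(0.990100+0.972900+0.931600+0.917200+0.872400+0.870000))/(1+685/32086) = 863/1000 ≈ 0.863000
step 8 [4y] swap r/2=454/18089: DF=(1 − 454/18089·(0.990100+0.972900+0.931600+0.917200+0.872400+0.870000+0.863000))/(1+454/18089) = 1023/1250 ≈ 0.818400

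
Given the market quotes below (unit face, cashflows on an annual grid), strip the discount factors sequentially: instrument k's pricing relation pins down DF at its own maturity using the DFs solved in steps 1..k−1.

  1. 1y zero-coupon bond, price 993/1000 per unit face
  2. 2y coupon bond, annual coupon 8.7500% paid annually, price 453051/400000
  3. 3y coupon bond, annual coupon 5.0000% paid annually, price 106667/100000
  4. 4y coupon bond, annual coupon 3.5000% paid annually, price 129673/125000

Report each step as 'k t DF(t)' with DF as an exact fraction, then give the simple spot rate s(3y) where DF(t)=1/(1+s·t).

1 1 993/1000
2 2 601/625
3 3 2307/2500
4 4 181/200
s(3y) = (1/(2307/2500) − 1)/(3) = 193/6921 ≈ 2.7886%

step 1 [1y] zero: DF = P = 993/1000 ≈ 0.993000
step 2 [2y] bond c/1=7/80: DF=(453051/400000 − 7/80·(0.993000))/(1+7/80) = 601/625 ≈ 0.961600
step 3 [3y] bond c/1=1/20: DF=(106667/100000 − 1/20·(0.993000+0.961600))/(1+1/20) = 2307/2500 ≈ 0.922800
step 4 [4y] bond c/1=7/200: DF=(129673/125000 − 7/200·(0.993000+0.961600+0.922800))/(1+7/200) = 181/200 ≈ 0.905000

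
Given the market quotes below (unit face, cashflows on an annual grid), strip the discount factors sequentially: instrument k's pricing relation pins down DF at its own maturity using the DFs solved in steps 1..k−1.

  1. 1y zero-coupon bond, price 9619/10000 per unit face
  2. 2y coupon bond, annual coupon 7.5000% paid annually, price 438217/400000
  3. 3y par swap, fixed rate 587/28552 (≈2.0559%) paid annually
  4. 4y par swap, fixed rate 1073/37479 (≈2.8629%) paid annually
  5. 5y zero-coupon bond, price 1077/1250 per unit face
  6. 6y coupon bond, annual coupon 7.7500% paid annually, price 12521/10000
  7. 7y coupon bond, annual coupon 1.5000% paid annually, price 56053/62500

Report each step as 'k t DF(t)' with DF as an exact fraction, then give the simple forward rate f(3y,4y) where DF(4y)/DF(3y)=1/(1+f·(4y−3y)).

1 1 9619/10000
2 2 119/125
3 3 9413/10000
4 4 8927/10000
5 5 1077/1250
6 6 1661/2000
7 7 502/625
f(3y,4y) = ((9413/10000)/(8927/10000) − 1)/(1) = 486/8927 ≈ 5.4442%

step 1 [1y] zero: DF = P = 9619/10000 ≈ 0.961900
step 2 [2y] bond c/1=3/40: DF=(438217/400000 − 3/40·(0.961900))/(1+3/40) = 119/125 ≈ 0.952000
step 3 [3y] swap r/1=587/28552: DF=(1 − 587/28552·(0.961900+0.952000))/(1+587/28552) = 9413/10000 ≈ 0.941300
step 4 [4y] swap r/1=1073/37479: DF=(1 − 1073/37479·(0.961900+0.952000+0.941300))/(1+1073/37479) = 8927/10000 ≈ 0.892700
step 5 [5y] zero: DF = P = 1077/1250 ≈ 0.861600
step 6 [6y] bond c/1=31/400: DF=(12521/10000 − 31/400·(0.961900+0.952000+0.941300+0.892700+0.861600))/(1+31/400) = 1661/2000 ≈ 0.830500
step 7 [7y] bond c/1=3/200: DF=(56053/62500 − 3/200·(0.961900+0.952000+0.941300+0.892700+0.861600+0.830500))/(1+3/200) = 502/625 ≈ 0.803200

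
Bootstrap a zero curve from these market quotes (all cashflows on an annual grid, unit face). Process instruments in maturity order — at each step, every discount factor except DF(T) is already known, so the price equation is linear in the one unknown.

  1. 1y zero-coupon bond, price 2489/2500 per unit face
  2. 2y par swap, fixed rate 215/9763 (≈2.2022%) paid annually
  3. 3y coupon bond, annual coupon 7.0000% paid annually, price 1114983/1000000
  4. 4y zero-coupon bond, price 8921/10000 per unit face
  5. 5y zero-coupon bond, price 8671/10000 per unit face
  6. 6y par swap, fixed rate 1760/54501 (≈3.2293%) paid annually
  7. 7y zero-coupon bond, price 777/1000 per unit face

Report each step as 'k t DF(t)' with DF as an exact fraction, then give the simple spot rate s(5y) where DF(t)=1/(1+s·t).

1 1 2489/2500
2 2 957/1000
3 3 9143/10000
4 4 8921/10000
5 5 8671/10000
6 6 103/125
7 7 777/1000
s(5y) = (1/(8671/10000) − 1)/(5) = 1329/43355 ≈ 3.0654%

step 1 [1y] zero: DF = P = 2489/2500 ≈ 0.995600
step 2 [2y] swap r/1=215/9763: DF=(1 − 215/9763·(0.995600))/(1+215/9763) = 957/1000 ≈ 0.957000
step 3 [3y] bond c/1=7/100: DF=(1114983/1000000 − 7/100·(0.995600+0.957000))/(1+7/100) = 9143/10000 ≈ 0.914300
step 4 [4y] zero: DF = P = 8921/10000 ≈ 0.892100
step 5 [5y] zero: DF = P = 8671/10000 ≈ 0.867100
step 6 [6y] swap r/1=1760/54501: DF=(1 − 1760/54501·(0.995600+0.957000+0.914300+0.892100+0.867100))/(1+1760/54501) = 103/125 ≈ 0.824000
step 7 [7y] zero: DF = P = 777/1000 ≈ 0.777000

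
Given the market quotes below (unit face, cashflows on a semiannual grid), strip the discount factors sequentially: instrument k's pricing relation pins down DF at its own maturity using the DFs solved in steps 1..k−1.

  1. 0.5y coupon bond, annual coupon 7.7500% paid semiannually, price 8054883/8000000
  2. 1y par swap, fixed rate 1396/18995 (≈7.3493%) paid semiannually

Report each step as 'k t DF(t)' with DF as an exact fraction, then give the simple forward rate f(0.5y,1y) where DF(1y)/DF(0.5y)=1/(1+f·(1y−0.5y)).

1 1/2 9693/10000
2 1 4651/5000
f(0.5y,1y) = ((9693/10000)/(4651/5000) − 1)/(1/2) = 391/4651 ≈ 8.4068%

step 1 [0.5y] bond c/2=31/800: DF=(8054883/8000000 − 31/800·(0))/(1+31/800) = 9693/10000 ≈ 0.969300
step 2 [1y] swap r/2=698/18995: DF=(1 − 698/18995·(0.969300))/(1+698/18995) = 4651/5000 ≈ 0.930200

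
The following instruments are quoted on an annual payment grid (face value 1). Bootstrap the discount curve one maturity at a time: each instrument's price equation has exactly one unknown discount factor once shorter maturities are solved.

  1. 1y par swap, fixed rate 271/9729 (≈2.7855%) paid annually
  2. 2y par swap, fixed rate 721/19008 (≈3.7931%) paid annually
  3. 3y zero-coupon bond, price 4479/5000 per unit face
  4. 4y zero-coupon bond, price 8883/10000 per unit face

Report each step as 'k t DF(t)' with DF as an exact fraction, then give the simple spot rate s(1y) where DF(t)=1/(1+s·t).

step 1 [1y] swap r/1=271/9729: DF=(1 − 271/9729·(0))/(1+271/9729) = 9729/10000 ≈ 0.972900
step 2 [2y] swap r/1=721/19008: DF=(1 − 721/19008·(0.972900))/(1+721/19008) = 9279/10000 ≈ 0.927900
step 3 [3y] zero: DF = P = 4479/5000 ≈ 0.895800
step 4 [4y] zero: DF = P = 8883/10000 ≈ 0.888300

1 1 9729/10000
2 2 9279/10000
3 3 4479/5000
4 4 8883/10000
s(1y) = (1/(9729/10000) − 1)/(1) = 271/9729 ≈ 2.7855%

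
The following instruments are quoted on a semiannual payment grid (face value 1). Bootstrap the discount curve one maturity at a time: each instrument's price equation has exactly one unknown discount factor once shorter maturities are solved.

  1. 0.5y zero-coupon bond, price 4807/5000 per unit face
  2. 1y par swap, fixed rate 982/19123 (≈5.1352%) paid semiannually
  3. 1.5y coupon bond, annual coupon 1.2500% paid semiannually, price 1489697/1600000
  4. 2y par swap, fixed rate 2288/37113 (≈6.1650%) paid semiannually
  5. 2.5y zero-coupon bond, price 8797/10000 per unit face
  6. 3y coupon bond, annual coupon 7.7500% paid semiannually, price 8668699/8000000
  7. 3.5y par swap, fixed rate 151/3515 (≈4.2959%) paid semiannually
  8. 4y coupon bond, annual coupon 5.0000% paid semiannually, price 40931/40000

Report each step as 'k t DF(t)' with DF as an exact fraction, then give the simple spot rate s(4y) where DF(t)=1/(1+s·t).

1 1/2 4807/5000
2 1 9509/10000
3 3/2 4567/5000
4 2 1107/1250
5 5/2 8797/10000
6 3 8719/10000
7 7/2 8641/10000
8 4 211/250
s(4y) = (1/(211/250) − 1)/(4) = 39/844 ≈ 4.6209%

step 1 [0.5y] zero: DF = P = 4807/5000 ≈ 0.961400
step 2 [1y] swap r/2=491/19123: DF=(1 − 491/19123·(0.961400))/(1+491/19123) = 9509/10000 ≈ 0.950900
step 3 [1.5y] bond c/2=1/160: DF=(1489697/1600000 − 1/160·(0.961400+0.950900))/(1+1/160) = 4567/5000 ≈ 0.913400
step 4 [2y] swap r/2=1144/37113: DF=(1 − 1144/37113·(0.961400+0.950900+0.913400))/(1+1144/37113) = 1107/1250 ≈ 0.885600
step 5 [2.5y] zero: DF = P = 8797/10000 ≈ 0.879700
step 6 [3y] bond c/2=31/800: DF=(8668699/8000000 − 31/800·(0.961400+0.950900+0.913400+0.885600+0.879700))/(1+31/800) = 8719/10000 ≈ 0.871900
step 7 [3.5y] swap r/2=151/7030: DF=(1 − 151/7030·(0.961400+0.950900+0.913400+0.885600+0.879700+0.871900))/(1+151/7030) = 8641/10000 ≈ 0.864100
step 8 [4y] bond c/2=1/40: DF=(40931/40000 − 1/40·(0.961400+0.950900+0.913400+0.885600+0.879700+0.871900+0.864100))/(1+1/40) = 211/250 ≈ 0.844000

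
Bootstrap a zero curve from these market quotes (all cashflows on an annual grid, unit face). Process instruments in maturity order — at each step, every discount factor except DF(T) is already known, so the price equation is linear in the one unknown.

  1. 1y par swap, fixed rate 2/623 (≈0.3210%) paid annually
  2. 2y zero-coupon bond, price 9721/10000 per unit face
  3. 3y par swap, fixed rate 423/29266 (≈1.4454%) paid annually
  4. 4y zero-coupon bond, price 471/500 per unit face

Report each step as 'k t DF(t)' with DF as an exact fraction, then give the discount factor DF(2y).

1 1 623/625
2 2 9721/10000
3 3 9577/10000
4 4 471/500
DF(2y) = 9721/10000 ≈ 0.972100

step 1 [1y] swap r/1=2/623: DF=(1 − 2/623·(0))/(1+2/623) = 623/625 ≈ 0.996800
step 2 [2y] zero: DF = P = 9721/10000 ≈ 0.972100
step 3 [3y] swap r/1=423/29266: DF=(1 − 423/29266·(0.996800+0.972100))/(1+423/29266) = 9577/10000 ≈ 0.957700
step 4 [4y] zero: DF = P = 471/500 ≈ 0.942000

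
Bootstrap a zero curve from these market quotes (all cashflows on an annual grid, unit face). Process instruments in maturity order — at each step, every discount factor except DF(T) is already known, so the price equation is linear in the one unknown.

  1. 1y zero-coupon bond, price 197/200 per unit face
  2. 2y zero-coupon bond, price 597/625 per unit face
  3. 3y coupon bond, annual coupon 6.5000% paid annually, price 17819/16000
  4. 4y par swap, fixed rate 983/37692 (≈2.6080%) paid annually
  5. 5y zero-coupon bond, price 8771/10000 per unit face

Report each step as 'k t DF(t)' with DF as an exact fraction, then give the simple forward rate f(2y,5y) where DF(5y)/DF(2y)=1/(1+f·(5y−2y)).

step 1 [1y] zero: DF = P = 197/200 ≈ 0.985000
step 2 [2y] zero: DF = P = 597/625 ≈ 0.955200
step 3 [3y] bond c/1=13/200: DF=(17819/16000 − 13/200·(0.985000+0.955200))/(1+13/200) = 9273/10000 ≈ 0.927300
step 4 [4y] swap r/1=983/37692: DF=(1 − 983/37692·(0.985000+0.955200+0.927300))/(1+983/37692) = 9017/10000 ≈ 0.901700
step 5 [5y] zero: DF = P = 8771/10000 ≈ 0.877100

1 1 197/200
2 2 597/625
3 3 9273/10000
4 4 9017/10000
5 5 8771/10000
f(2y,5y) = ((597/625)/(8771/10000) − 1)/(3) = 781/26313 ≈ 2.9681%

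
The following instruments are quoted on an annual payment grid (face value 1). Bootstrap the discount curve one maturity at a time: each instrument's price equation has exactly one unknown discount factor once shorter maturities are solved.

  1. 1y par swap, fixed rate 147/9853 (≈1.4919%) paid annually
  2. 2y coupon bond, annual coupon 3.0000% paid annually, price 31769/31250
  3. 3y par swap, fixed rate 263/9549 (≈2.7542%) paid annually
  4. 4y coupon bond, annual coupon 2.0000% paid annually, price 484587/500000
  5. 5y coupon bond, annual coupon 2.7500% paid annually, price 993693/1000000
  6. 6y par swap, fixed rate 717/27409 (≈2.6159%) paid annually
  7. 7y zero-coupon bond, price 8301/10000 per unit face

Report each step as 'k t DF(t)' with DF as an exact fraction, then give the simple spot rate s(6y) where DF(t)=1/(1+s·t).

step 1 [1y] swap r/1=147/9853: DF=(1 − 147/9853·(0))/(1+147/9853) = 9853/10000 ≈ 0.985300
step 2 [2y] bond c/1=3/100: DF=(31769/31250 − 3/100·(0.985300))/(1+3/100) = 9583/10000 ≈ 0.958300
step 3 [3y] swap r/1=263/9549: DF=(1 − 263/9549·(0.985300+0.958300))/(1+263/9549) = 9211/10000 ≈ 0.921100
step 4 [4y] bond c/1=1/50: DF=(484587/500000 − 1/50·(0.985300+0.958300+0.921100))/(1+1/50) = 447/500 ≈ 0.894000
step 5 [5y] bond c/1=11/400: DF=(993693/1000000 − 11/400·(0.985300+0.958300+0.921100+0.894000))/(1+11/400) = 1733/2000 ≈ 0.866500
step 6 [6y] swap r/1=717/27409: DF=(1 − 717/27409·(0.985300+0.958300+0.921100+0.894000+0.866500))/(1+717/27409) = 4283/5000 ≈ 0.856600
step 7 [7y] zero: DF = P = 8301/10000 ≈ 0.830100

1 1 9853/10000
2 2 9583/10000
3 3 9211/10000
4 4 447/500
5 5 1733/2000
6 6 4283/5000
7 7 8301/10000
s(6y) = (1/(4283/5000) − 1)/(6) = 239/8566 ≈ 2.7901%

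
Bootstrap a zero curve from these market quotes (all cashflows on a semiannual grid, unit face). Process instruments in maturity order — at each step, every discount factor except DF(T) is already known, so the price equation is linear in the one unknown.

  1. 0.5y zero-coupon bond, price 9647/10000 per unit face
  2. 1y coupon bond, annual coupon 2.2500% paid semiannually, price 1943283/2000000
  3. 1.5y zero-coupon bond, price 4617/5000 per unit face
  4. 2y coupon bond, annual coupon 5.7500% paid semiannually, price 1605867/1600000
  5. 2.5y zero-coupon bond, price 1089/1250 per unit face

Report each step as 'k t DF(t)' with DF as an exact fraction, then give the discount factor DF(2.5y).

1 1/2 9647/10000
2 1 9501/10000
3 3/2 4617/5000
4 2 8963/10000
5 5/2 1089/1250
DF(2.5y) = 1089/1250 ≈ 0.871200

step 1 [0.5y] zero: DF = P = 9647/10000 ≈ 0.964700
step 2 [1y] bond c/2=9/800: DF=(1943283/2000000 − 9/800·(0.964700))/(1+9/800) = 9501/10000 ≈ 0.950100
step 3 [1.5y] zero: DF = P = 4617/5000 ≈ 0.923400
step 4 [2y] bond c/2=23/800: DF=(1605867/1600000 − 23/800·(0.964700+0.950100+0.923400))/(1+23/800) = 8963/10000 ≈ 0.896300
step 5 [2.5y] zero: DF = P = 1089/1250 ≈ 0.871200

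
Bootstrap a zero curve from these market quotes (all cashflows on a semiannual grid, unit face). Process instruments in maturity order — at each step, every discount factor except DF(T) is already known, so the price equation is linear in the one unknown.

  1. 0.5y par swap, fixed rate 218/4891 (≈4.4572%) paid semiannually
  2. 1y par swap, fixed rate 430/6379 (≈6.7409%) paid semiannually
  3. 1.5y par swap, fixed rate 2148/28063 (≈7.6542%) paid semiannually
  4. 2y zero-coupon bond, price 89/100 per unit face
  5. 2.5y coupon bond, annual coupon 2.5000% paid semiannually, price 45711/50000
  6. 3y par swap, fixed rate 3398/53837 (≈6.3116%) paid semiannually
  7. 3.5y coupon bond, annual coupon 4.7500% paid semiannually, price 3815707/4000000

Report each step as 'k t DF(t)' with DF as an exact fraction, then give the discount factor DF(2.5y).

step 1 [0.5y] swap r/2=109/4891: DF=(1 − 109/4891·(0))/(1+109/4891) = 4891/5000 ≈ 0.978200
step 2 [1y] swap r/2=215/6379: DF=(1 − 215/6379·(0.978200))/(1+215/6379) = 1871/2000 ≈ 0.935500
step 3 [1.5y] swap r/2=1074/28063: DF=(1 − 1074/28063·(0.978200+0.935500))/(1+1074/28063) = 4463/5000 ≈ 0.892600
step 4 [2y] zero: DF = P = 89/100 ≈ 0.890000
step 5 [2.5y] bond c/2=1/80: DF=(45711/50000 − 1/80·(0.978200+0.935500+0.892600+0.890000))/(1+1/80) = 8573/10000 ≈ 0.857300
step 6 [3y] swap r/2=1699/53837: DF=(1 − 1699/53837·(0.978200+0.935500+0.892600+0.890000+0.857300))/(1+1699/53837) = 8301/10000 ≈ 0.830100
step 7 [3.5y] bond c/2=19/800: DF=(3815707/4000000 − 19/800·(0.978200+0.935500+0.892600+0.890000+0.857300+0.830100))/(1+19/800) = 8069/10000 ≈ 0.806900

1 1/2 4891/5000
2 1 1871/2000
3 3/2 4463/5000
4 2 89/100
5 5/2 8573/10000
6 3 8301/10000
7 7/2 8069/10000
DF(2.5y) = 8573/10000 ≈ 0.857300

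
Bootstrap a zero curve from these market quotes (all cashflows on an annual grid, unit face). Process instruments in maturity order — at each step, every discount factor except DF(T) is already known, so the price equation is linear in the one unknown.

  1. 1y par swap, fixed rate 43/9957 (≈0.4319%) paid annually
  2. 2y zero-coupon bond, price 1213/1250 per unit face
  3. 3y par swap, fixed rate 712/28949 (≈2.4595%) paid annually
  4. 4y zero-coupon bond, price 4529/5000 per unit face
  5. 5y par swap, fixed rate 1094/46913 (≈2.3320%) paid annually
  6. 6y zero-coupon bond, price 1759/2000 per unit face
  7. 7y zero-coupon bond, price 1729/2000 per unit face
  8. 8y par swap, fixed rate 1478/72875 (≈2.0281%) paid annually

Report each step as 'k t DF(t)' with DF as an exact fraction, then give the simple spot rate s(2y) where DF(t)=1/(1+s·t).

step 1 [1y] swap r/1=43/9957: DF=(1 − 43/9957·(0))/(1+43/9957) = 9957/10000 ≈ 0.995700
step 2 [2y] zero: DF = P = 1213/1250 ≈ 0.970400
step 3 [3y] swap r/1=712/28949: DF=(1 − 712/28949·(0.995700+0.970400))/(1+712/28949) = 1161/1250 ≈ 0.928800
step 4 [4y] zero: DF = P = 4529/5000 ≈ 0.905800
step 5 [5y] swap r/1=1094/46913: DF=(1 − 1094/46913·(0.995700+0.970400+0.928800+0.905800))/(1+1094/46913) = 4453/5000 ≈ 0.890600
step 6 [6y] zero: DF = P = 1759/2000 ≈ 0.879500
step 7 [7y] zero: DF = P = 1729/2000 ≈ 0.864500
step 8 [8y] swap r/1=1478/72875: DF=(1 − 1478/72875·(0.995700+0.970400+0.928800+0.905800+0.890600+0.879500+0.864500))/(1+1478/72875) = 4261/5000 ≈ 0.852200

1 1 9957/10000
2 2 1213/1250
3 3 1161/1250
4 4 4529/5000
5 5 4453/5000
6 6 1759/2000
7 7 1729/2000
8 8 4261/5000
s(2y) = (1/(1213/1250) − 1)/(2) = 37/2426 ≈ 1.5251%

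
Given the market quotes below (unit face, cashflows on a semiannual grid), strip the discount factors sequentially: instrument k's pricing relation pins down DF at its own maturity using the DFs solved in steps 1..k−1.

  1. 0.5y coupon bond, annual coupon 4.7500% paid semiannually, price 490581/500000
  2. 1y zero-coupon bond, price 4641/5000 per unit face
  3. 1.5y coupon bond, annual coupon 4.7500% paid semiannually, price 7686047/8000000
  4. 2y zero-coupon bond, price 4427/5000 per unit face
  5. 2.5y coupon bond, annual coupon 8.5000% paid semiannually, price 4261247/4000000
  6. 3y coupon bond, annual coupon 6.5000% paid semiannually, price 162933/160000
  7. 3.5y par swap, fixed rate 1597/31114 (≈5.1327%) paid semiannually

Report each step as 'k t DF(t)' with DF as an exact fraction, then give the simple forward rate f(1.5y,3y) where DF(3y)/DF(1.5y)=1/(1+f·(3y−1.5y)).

1 1/2 599/625
2 1 4641/5000
3 3/2 8947/10000
4 2 4427/5000
5 5/2 2181/2500
6 3 4217/5000
7 7/2 8403/10000
f(1.5y,3y) = ((8947/10000)/(4217/5000) − 1)/(3/2) = 171/4217 ≈ 4.0550%

step 1 [0.5y] bond c/2=19/800: DF=(490581/500000 − 19/800·(0))/(1+19/800) = 599/625 ≈ 0.958400
step 2 [1y] zero: DF = P = 4641/5000 ≈ 0.928200
step 3 [1.5y] bond c/2=19/800: DF=(7686047/8000000 − 19/800·(0.958400+0.928200))/(1+19/800) = 8947/10000 ≈ 0.894700
step 4 [2y] zero: DF = P = 4427/5000 ≈ 0.885400
step 5 [2.5y] bond c/2=17/400: DF=(4261247/4000000 − 17/400·(0.958400+0.928200+0.894700+0.885400))/(1+17/400) = 2181/2500 ≈ 0.872400
step 6 [3y] bond c/2=13/400: DF=(162933/160000 − 13/400·(0.958400+0.928200+0.894700+0.885400+0.872400))/(1+13/400) = 4217/5000 ≈ 0.843400
step 7 [3.5y] swap r/2=1597/62228: DF=(1 − 1597/62228·(0.958400+0.928200+0.894700+0.885400+0.872400+0.843400))/(1+1597/62228) = 8403/10000 ≈ 0.840300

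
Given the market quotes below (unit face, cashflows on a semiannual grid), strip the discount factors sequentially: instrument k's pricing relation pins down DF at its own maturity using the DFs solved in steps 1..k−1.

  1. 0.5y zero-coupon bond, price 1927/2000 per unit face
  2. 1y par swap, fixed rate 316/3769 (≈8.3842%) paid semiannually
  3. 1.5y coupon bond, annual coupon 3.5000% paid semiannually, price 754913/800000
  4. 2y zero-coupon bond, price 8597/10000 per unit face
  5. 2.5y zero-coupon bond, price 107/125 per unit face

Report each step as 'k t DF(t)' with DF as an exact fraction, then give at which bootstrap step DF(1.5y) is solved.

1 1/2 1927/2000
2 1 921/1000
3 3/2 179/200
4 2 8597/10000
5 5/2 107/125
DF(1.5y) is solved at step 3

step 1 [0.5y] zero: DF = P = 1927/2000 ≈ 0.963500
step 2 [1y] swap r/2=158/3769: DF=(1 − 158/3769·(0.963500))/(1+158/3769) = 921/1000 ≈ 0.921000
step 3 [1.5y] bond c/2=7/400: DF=(754913/800000 − 7/400·(0.963500+0.921000))/(1+7/400) = 179/200 ≈ 0.895000
step 4 [2y] zero: DF = P = 8597/10000 ≈ 0.859700
step 5 [2.5y] zero: DF = P = 107/125 ≈ 0.856000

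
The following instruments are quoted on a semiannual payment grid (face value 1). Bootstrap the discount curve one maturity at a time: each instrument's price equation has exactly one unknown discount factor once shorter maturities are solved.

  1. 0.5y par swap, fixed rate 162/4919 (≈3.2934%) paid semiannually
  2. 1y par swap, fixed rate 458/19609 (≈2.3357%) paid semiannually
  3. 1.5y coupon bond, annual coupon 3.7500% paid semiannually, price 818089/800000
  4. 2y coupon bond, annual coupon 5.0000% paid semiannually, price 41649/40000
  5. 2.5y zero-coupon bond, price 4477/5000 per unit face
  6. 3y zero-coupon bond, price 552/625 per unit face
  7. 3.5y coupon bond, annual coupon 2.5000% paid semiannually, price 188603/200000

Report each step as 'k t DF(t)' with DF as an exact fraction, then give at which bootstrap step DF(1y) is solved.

1 1/2 4919/5000
2 1 9771/10000
3 3/2 9677/10000
4 2 2361/2500
5 5/2 4477/5000
6 3 552/625
7 7/2 1077/1250
DF(1y) is solved at step 2

step 1 [0.5y] swap r/2=81/4919: DF=(1 − 81/4919·(0))/(1+81/4919) = 4919/5000 ≈ 0.983800
step 2 [1y] swap r/2=229/19609: DF=(1 − 229/19609·(0.983800))/(1+229/19609) = 9771/10000 ≈ 0.977100
step 3 [1.5y] bond c/2=3/160: DF=(818089/800000 − 3/160·(0.983800+0.977100))/(1+3/160) = 9677/10000 ≈ 0.967700
step 4 [2y] bond c/2=1/40: DF=(41649/40000 − 1/40·(0.983800+0.977100+0.967700))/(1+1/40) = 2361/2500 ≈ 0.944400
step 5 [2.5y] zero: DF = P = 4477/5000 ≈ 0.895400
step 6 [3y] zero: DF = P = 552/625 ≈ 0.883200
step 7 [3.5y] bond c/2=1/80: DF=(188603/200000 − 1/80·(0.983800+0.977100+0.967700+0.944400+0.895400+0.883200))/(1+1/80) = 1077/1250 ≈ 0.861600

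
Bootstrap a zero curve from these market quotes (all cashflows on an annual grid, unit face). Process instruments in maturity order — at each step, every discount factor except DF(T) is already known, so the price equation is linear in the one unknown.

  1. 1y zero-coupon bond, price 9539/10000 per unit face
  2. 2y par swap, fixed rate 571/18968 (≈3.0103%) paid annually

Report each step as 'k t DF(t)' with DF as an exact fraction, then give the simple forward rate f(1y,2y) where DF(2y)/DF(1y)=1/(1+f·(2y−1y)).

step 1 [1y] zero: DF = P = 9539/10000 ≈ 0.953900
step 2 [2y] swap r/1=571/18968: DF=(1 − 571/18968·(0.953900))/(1+571/18968) = 9429/10000 ≈ 0.942900

1 1 9539/10000
2 2 9429/10000
f(1y,2y) = ((9539/10000)/(9429/10000) − 1)/(1) = 110/9429 ≈ 1.1666%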